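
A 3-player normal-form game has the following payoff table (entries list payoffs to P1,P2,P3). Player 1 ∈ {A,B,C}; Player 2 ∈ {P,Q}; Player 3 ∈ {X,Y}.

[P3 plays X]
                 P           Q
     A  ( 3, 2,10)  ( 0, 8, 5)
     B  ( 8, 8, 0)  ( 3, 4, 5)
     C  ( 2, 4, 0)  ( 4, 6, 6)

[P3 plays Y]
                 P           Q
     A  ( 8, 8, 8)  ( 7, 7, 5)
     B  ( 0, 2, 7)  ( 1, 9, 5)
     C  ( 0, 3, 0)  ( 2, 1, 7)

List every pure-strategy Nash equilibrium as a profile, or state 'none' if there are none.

No pure NE.

(A,P,X): not NE [P1→B gives 8>3; P2→Q gives 8>2]
(A,P,Y): not NE [P3→X gives 10>8]
(A,Q,X): not NE [P1→C gives 4>0]
(A,Q,Y): not NE [P2→P gives 8>7]
(B,P,X): not NE [P3→Y gives 7>0]
(B,P,Y): not NE [P1→A gives 8>0; P2→Q gives 9>2]
(B,Q,X): not NE [P1→C gives 4>3; P2→P gives 8>4]
(B,Q,Y): not NE [P1→A gives 7>1]
(C,P,X): not NE [P1→B gives 8>2; P2→Q gives 6>4]
(C,P,Y): not NE [P1→A gives 8>0]
(C,Q,X): not NE [P3→Y gives 7>6]
(C,Q,Y): not NE [P1→A gives 7>2; P2→P gives 3>1]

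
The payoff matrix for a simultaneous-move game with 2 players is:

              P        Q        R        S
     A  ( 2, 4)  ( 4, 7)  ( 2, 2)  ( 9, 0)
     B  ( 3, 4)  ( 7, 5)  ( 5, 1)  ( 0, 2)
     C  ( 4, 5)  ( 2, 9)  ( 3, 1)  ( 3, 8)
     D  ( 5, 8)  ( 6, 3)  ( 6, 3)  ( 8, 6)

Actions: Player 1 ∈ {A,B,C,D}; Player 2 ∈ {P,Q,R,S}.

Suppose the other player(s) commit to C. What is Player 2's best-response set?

u_2(P vs C) = 5
u_2(Q vs C) = 9
u_2(R vs C) = 1
u_2(S vs C) = 8
max payoff 9 at {Q}

argmax u_2 = {Q}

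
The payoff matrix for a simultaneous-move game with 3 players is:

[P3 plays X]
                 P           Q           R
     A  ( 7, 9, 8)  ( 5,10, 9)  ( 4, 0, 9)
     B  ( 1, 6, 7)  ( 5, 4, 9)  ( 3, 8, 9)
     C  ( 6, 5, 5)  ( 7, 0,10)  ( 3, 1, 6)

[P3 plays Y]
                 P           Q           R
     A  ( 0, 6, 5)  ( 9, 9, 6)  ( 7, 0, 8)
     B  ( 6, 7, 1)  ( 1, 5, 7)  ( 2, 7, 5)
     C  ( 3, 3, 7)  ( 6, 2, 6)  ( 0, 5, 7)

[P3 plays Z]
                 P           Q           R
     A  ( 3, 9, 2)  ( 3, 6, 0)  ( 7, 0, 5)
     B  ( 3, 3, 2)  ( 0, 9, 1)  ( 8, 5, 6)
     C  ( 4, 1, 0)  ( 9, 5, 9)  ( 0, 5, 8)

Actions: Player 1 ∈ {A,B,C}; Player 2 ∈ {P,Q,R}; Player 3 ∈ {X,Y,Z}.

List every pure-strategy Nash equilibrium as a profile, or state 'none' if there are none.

(A,P,X): not NE [P2→Q gives 10>9]
(A,P,Y): not NE [P1→B gives 6>0; P2→Q gives 9>6; P3→X gives 8>5]
(A,P,Z): not NE [P1→C gives 4>3; P3→X gives 8>2]
(A,Q,X): not NE [P1→C gives 7>5]
(A,Q,Y): not NE [P3→X gives 9>6]
(A,Q,Z): not NE [P1→C gives 9>3; P2→P gives 9>6; P3→X gives 9>0]
(A,R,X): not NE [P2→Q gives 10>0]
(A,R,Y): not NE [P2→Q gives 9>0; P3→X gives 9>8]
(A,R,Z): not NE [P1→B gives 8>7; P2→P gives 9>0; P3→X gives 9>5]
(B,P,X): not NE [P1→A gives 7>1; P2→R gives 8>6]
(B,P,Y): not NE [P3→X gives 7>1]
(B,P,Z): not NE [P1→C gives 4>3; P2→Q gives 9>3; P3→X gives 7>2]
(B,Q,X): not NE [P1→C gives 7>5; P2→R gives 8>4]
(B,Q,Y): not NE [P1→A gives 9>1; P2→R gives 7>5; P3→X gives 9>7]
(B,Q,Z): not NE [P1→C gives 9>0; P3→X gives 9>1]
(B,R,X): not NE [P1→A gives 4>3]
(B,R,Y): not NE [P1→A gives 7>2; P3→X gives 9>5]
(B,R,Z): not NE [P2→Q gives 9>5; P3→X gives 9>6]
(C,P,X): not NE [P1→A gives 7>6; P3→Y gives 7>5]
(C,P,Y): not NE [P1→B gives 6>3; P2→R gives 5>3]
(C,P,Z): not NE [P2→R gives 5>1; P3→Y gives 7>0]
(C,Q,X): not NE [P2→P gives 5>0]
(C,Q,Y): not NE [P1→A gives 9>6; P2→R gives 5>2; P3→X gives 10>6]
(C,Q,Z): not NE [P3→X gives 10>9]
(C,R,X): not NE [P1→A gives 4>3; P2→P gives 5>1; P3→Z gives 8>6]
(C,R,Y): not NE [P1→A gives 7>0; P3→Z gives 8>7]
(C,R,Z): not NE [P1→B gives 8>0]

PSNE: ∅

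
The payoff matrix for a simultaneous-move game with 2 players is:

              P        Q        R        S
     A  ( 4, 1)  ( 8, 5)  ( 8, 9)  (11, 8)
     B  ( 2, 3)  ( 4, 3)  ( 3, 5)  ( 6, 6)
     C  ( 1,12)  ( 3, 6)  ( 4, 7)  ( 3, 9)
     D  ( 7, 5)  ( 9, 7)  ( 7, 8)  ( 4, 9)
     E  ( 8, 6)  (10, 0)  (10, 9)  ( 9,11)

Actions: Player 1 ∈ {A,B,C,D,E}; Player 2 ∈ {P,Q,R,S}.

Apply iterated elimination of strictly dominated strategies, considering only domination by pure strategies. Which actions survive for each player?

Survivors P1:{A,E} P2:{R,S}

P1 drop B (A beats it: P:4>2 Q:8>4 R:8>3 S:11>6)
P1 drop C (A beats it: P:4>1 Q:8>3 R:8>4 S:11>3)
P1 drop D (E beats it: P:8>7 Q:10>9 R:10>7 S:9>4)
P2 drop P (R beats it: A:9>1 E:9>6)
P2 drop Q (R beats it: A:9>5 E:9>0)
P1→{A,E} P2→{R,S}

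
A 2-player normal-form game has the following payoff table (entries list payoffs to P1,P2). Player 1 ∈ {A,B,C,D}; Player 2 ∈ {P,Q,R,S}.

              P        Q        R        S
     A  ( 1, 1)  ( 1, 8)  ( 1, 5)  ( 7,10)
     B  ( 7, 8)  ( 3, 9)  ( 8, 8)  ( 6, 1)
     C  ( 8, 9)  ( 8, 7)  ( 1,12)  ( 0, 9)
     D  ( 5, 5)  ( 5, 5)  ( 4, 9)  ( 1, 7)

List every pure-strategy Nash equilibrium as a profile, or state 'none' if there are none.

NE set: (A,S)

(A,P): not NE [P1→C gives 8>1; P2→S gives 10>1]
(A,Q): not NE [P1→C gives 8>1; P2→S gives 10>8]
(A,R): not NE [P1→B gives 8>1; P2→S gives 10>5]
(A,S): NE
(B,P): not NE [P1→C gives 8>7; P2→Q gives 9>8]
(B,Q): not NE [P1→C gives 8>3]
(B,R): not NE [P2→Q gives 9>8]
(B,S): not NE [P1→A gives 7>6; P2→Q gives 9>1]
(C,P): not NE [P2→R gives 12>9]
(C,Q): not NE [P2→R gives 12>7]
(C,R): not NE [P1→B gives 8>1]
(C,S): not NE [P1→A gives 7>0; P2→R gives 12>9]
(D,P): not NE [P1→C gives 8>5; P2→R gives 9>5]
(D,Q): not NE [P1→C gives 8>5; P2→R gives 9>5]
(D,R): not NE [P1→B gives 8>4]
(D,S): not NE [P1→A gives 7>1; P2→R gives 9>7]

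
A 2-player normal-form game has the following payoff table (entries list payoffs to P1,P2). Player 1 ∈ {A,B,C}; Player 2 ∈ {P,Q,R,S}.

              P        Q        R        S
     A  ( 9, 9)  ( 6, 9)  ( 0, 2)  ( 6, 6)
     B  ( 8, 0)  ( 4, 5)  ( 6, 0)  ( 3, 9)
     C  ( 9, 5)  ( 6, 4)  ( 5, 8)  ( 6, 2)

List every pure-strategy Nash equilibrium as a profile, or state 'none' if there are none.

(A,P): NE
(A,Q): NE
(A,R): not NE [P1→B gives 6>0; P2→Q gives 9>2]
(A,S): not NE [P2→Q gives 9>6]
(B,P): not NE [P1→C gives 9>8; P2→S gives 9>0]
(B,Q): not NE [P1→C gives 6>4; P2→S gives 9>5]
(B,R): not NE [P2→S gives 9>0]
(B,S): not NE [P1→C gives 6>3]
(C,P): not NE [P2→R gives 8>5]
(C,Q): not NE [P2→R gives 8>4]
(C,R): not NE [P1→B gives 6>5]
(C,S): not NE [P2→R gives 8>2]

NE set: (A,P), (A,Q)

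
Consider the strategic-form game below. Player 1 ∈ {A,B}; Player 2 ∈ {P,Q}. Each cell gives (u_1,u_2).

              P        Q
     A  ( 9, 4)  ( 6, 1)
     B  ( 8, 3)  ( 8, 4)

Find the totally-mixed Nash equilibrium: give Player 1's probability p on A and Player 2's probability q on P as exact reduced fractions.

P1 indiff ⇒ q·9+(1-q)·6 = q·8+(1-q)·8 ⇒ q(1) = (1-q)(2) ⇒ q = 2/3
P2 indiff ⇒ p·4+(1-p)·3 = p·1+(1-p)·4 ⇒ p(3) = (1-p)(1) ⇒ p = 1/4

(p,q) = (1/4, 2/3)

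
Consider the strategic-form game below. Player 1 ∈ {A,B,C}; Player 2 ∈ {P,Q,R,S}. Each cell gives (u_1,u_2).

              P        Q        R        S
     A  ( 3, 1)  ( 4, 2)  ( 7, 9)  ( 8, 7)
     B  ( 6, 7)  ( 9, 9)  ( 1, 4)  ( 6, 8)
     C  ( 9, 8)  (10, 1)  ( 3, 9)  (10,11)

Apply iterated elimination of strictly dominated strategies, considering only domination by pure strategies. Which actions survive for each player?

P1 drop B (C beats it: P:9>6 Q:10>9 R:3>1 S:10>6)
P2 drop P (R beats it: A:9>1 C:9>8)
P2 drop Q (R beats it: A:9>2 C:9>1)
P1→{A,C} P2→{R,S}

IESDS → P1:{A,C} P2:{R,S}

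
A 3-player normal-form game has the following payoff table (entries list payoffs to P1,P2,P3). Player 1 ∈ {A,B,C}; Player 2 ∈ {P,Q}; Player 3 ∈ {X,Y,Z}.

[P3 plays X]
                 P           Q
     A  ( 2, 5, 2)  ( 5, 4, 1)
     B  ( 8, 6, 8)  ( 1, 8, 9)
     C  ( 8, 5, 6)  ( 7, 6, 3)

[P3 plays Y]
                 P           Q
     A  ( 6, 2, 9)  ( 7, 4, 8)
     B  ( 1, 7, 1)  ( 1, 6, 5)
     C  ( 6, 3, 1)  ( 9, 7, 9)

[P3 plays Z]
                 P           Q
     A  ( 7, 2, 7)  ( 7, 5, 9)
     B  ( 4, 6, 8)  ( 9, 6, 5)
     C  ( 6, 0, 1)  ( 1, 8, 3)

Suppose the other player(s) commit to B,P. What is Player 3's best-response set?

P3 best: {X,Z}

u_3(X vs B,P) = 8
u_3(Y vs B,P) = 1
u_3(Z vs B,P) = 8
max payoff 8 at {X,Z}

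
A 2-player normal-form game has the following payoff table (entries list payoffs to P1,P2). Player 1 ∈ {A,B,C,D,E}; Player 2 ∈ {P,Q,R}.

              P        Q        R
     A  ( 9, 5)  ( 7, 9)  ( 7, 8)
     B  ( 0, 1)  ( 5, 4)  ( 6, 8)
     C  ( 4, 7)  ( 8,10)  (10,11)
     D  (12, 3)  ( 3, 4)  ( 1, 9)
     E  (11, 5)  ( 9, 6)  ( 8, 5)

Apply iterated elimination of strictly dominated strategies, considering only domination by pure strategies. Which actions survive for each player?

P1 drop A (E beats it: P:11>9 Q:9>7 R:8>7)
P1 drop B (C beats it: P:4>0 Q:8>5 R:10>6)
P2 drop P (Q beats it: C:10>7 D:4>3 E:6>5)
P1 drop D (C beats it: Q:8>3 R:10>1)
P1→{C,E} P2→{Q,R}

Remaining: P1:{C,E} P2:{Q,R}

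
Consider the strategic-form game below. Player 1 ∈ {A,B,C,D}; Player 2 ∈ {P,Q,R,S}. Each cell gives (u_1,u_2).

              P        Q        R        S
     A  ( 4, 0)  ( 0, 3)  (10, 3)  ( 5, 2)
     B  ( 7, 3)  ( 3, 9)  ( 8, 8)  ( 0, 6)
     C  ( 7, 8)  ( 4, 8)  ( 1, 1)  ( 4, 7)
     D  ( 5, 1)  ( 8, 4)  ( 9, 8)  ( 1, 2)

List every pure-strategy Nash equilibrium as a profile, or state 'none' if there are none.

PSNE = {(A,R), (C,P)}

(A,P): not NE [P1→C gives 7>4; P2→R gives 3>0]
(A,Q): not NE [P1→D gives 8>0]
(A,R): NE
(A,S): not NE [P2→R gives 3>2]
(B,P): not NE [P2→Q gives 9>3]
(B,Q): not NE [P1→D gives 8>3]
(B,R): not NE [P1→A gives 10>8; P2→Q gives 9>8]
(B,S): not NE [P1→A gives 5>0; P2→Q gives 9>6]
(C,P): NE
(C,Q): not NE [P1→D gives 8>4]
(C,R): not NE [P1→A gives 10>1; P2→Q gives 8>1]
(C,S): not NE [P1→A gives 5>4; P2→Q gives 8>7]
(D,P): not NE [P1→C gives 7>5; P2→R gives 8>1]
(D,Q): not NE [P2→R gives 8>4]
(D,R): not NE [P1→A gives 10>9]
(D,S): not NE [P1→A gives 5>1; P2→R gives 8>2]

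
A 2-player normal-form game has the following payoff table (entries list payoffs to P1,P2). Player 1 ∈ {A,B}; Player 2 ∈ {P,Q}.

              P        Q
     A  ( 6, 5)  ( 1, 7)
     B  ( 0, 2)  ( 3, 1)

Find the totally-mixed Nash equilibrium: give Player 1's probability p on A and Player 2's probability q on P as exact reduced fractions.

P1 indiff ⇒ q·6+(1-q)·1 = q·0+(1-q)·3 ⇒ q(6) = (1-q)(2) ⇒ q = 1/4
P2 indiff ⇒ p·5+(1-p)·2 = p·7+(1-p)·1 ⇒ p(-2) = (1-p)(-1) ⇒ p = 1/3

(p,q) = (1/3, 1/4)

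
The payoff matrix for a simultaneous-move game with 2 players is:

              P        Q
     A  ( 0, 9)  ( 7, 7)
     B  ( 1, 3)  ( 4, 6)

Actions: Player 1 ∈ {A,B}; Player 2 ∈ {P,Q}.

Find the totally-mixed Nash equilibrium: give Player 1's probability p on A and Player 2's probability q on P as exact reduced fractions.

P1 indiff ⇒ q·0+(1-q)·7 = q·1+(1-q)·4 ⇒ q(-1) = (1-q)(-3) ⇒ q = 3/4
P2 indiff ⇒ p·9+(1-p)·3 = p·7+(1-p)·6 ⇒ p(2) = (1-p)(3) ⇒ p = 3/5

p=3/5, q=3/4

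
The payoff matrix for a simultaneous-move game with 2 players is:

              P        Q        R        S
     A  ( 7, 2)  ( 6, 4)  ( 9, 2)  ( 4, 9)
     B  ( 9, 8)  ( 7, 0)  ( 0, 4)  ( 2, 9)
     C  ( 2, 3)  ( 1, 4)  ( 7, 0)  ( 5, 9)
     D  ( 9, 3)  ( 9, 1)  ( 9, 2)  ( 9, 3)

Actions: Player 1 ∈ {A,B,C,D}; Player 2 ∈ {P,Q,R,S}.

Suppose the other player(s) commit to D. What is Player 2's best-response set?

u_2(P vs D) = 3
u_2(Q vs D) = 1
u_2(R vs D) = 2
u_2(S vs D) = 3
max payoff 3 at {P,S}

P2 best: {P,S}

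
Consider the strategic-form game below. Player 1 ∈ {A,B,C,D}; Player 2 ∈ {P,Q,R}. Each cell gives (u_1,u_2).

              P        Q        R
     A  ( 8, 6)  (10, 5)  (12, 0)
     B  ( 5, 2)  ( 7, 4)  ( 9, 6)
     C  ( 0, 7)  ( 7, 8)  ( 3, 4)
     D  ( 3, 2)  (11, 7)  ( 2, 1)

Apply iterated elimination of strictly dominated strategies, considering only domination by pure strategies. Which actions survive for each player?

Survivors P1:{A,D} P2:{P,Q}

P1 drop B (A beats it: P:8>5 Q:10>7 R:12>9)
P1 drop C (A beats it: P:8>0 Q:10>7 R:12>3)
P2 drop R (P beats it: A:6>0 D:2>1)
P1→{A,D} P2→{P,Q}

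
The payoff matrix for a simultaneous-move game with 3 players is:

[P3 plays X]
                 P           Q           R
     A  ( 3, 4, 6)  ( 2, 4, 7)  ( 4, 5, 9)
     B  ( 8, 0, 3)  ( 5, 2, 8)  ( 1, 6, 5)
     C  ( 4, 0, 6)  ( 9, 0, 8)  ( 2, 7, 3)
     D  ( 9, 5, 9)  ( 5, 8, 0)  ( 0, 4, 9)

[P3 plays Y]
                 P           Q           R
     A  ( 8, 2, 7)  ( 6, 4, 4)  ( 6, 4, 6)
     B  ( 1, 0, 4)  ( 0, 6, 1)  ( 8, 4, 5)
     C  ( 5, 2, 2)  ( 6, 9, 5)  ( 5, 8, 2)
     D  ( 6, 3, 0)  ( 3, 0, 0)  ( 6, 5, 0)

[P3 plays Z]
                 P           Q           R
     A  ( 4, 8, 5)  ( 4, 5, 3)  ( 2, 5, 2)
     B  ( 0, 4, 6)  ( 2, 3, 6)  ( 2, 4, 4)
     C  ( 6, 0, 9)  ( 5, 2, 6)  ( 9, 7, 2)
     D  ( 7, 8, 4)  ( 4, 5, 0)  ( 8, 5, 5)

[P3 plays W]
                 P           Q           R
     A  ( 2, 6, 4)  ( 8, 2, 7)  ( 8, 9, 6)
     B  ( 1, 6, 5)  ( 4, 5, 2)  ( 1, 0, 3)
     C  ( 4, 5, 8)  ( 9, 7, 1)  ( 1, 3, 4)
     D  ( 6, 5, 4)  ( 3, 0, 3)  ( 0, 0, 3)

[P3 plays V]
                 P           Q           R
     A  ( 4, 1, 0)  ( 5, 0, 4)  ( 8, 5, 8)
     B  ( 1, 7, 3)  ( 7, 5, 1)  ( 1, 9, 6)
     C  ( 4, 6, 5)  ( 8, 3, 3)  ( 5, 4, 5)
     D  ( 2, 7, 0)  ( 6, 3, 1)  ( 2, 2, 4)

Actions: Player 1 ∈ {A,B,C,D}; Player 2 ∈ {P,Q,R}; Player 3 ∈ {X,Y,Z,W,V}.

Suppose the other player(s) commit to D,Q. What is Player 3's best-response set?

BR_3 = {W}

u_3(X vs D,Q) = 0
u_3(Y vs D,Q) = 0
u_3(Z vs D,Q) = 0
u_3(W vs D,Q) = 3
u_3(V vs D,Q) = 1
max payoff 3 at {W}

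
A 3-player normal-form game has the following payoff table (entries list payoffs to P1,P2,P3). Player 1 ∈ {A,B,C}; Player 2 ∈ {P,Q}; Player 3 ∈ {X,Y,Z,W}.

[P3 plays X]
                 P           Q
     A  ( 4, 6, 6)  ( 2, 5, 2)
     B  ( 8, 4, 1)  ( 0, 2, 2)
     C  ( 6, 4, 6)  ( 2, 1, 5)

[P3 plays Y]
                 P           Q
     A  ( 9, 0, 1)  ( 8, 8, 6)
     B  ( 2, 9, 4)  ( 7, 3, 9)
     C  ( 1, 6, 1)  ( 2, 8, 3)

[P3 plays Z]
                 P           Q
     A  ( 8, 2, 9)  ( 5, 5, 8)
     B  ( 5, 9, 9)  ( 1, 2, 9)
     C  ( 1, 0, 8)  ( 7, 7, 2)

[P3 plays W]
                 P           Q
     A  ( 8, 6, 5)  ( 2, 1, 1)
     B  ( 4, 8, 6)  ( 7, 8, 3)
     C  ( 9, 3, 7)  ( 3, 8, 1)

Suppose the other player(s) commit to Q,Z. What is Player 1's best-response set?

u_1(A vs Q,Z) = 5
u_1(B vs Q,Z) = 1
u_1(C vs Q,Z) = 7
max payoff 7 at {C}

argmax u_1 = {C}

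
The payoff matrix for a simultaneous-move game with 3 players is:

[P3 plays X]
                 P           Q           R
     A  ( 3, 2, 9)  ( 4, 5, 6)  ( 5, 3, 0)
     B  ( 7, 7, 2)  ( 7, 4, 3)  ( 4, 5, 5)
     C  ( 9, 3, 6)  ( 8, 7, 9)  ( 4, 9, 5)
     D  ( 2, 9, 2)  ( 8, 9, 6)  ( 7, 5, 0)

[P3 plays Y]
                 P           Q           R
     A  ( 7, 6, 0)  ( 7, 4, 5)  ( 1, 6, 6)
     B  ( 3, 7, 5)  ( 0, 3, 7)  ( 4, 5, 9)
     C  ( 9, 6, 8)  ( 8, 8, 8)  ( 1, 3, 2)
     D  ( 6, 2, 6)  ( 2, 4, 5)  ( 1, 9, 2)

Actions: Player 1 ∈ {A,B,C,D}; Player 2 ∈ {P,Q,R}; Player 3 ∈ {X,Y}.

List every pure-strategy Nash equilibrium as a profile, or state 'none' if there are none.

(A,P,X): not NE [P1→C gives 9>3; P2→Q gives 5>2]
(A,P,Y): not NE [P1→C gives 9>7; P3→X gives 9>0]
(A,Q,X): not NE [P1→D gives 8>4]
(A,Q,Y): not NE [P1→C gives 8>7; P2→R gives 6>4; P3→X gives 6>5]
(A,R,X): not NE [P1→D gives 7>5; P2→Q gives 5>3; P3→Y gives 6>0]
(A,R,Y): not NE [P1→B gives 4>1]
(B,P,X): not NE [P1→C gives 9>7; P3→Y gives 5>2]
(B,P,Y): not NE [P1→C gives 9>3]
(B,Q,X): not NE [P1→D gives 8>7; P2→P gives 7>4; P3→Y gives 7>3]
(B,Q,Y): not NE [P1→C gives 8>0; P2→P gives 7>3]
(B,R,X): not NE [P1→D gives 7>4; P2→P gives 7>5; P3→Y gives 9>5]
(B,R,Y): not NE [P2→P gives 7>5]
(C,P,X): not NE [P2→R gives 9>3; P3→Y gives 8>6]
(C,P,Y): not NE [P2→Q gives 8>6]
(C,Q,X): not NE [P2→R gives 9>7]
(C,Q,Y): not NE [P3→X gives 9>8]
(C,R,X): not NE [P1→D gives 7>4]
(C,R,Y): not NE [P1→B gives 4>1; P2→Q gives 8>3; P3→X gives 5>2]
(D,P,X): not NE [P1→C gives 9>2; P3→Y gives 6>2]
(D,P,Y): not NE [P1→C gives 9>6; P2→R gives 9>2]
(D,Q,X): NE
(D,Q,Y): not NE [P1→C gives 8>2; P2→R gives 9>4; P3→X gives 6>5]
(D,R,X): not NE [P2→Q gives 9>5; P3→Y gives 2>0]
(D,R,Y): not NE [P1→B gives 4>1]

Nash profiles: (D,Q,X)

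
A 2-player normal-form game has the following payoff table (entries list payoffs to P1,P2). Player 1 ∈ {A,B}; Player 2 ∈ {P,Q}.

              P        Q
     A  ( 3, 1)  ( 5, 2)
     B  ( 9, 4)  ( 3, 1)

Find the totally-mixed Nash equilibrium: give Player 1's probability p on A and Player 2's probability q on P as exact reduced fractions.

p=3/4, q=1/4

P1 indiff ⇒ q·3+(1-q)·5 = q·9+(1-q)·3 ⇒ q(-6) = (1-q)(-2) ⇒ q = 1/4
P2 indiff ⇒ p·1+(1-p)·4 = p·2+(1-p)·1 ⇒ p(-1) = (1-p)(-3) ⇒ p = 3/4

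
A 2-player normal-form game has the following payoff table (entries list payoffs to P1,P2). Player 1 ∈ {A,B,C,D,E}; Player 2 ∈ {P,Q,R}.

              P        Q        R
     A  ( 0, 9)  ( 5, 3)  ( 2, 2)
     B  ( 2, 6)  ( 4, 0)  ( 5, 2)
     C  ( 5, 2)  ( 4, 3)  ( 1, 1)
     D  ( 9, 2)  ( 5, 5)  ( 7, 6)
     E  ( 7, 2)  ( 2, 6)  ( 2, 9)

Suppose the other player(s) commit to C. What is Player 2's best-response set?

P2 best: {Q}

u_2(P vs C) = 2
u_2(Q vs C) = 3
u_2(R vs C) = 1
max payoff 3 at {Q}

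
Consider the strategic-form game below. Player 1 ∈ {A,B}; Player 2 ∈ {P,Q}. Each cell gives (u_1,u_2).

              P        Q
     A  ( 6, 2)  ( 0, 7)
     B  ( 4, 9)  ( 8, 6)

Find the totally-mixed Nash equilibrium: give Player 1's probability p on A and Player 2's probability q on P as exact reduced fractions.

P1 mixes 3/8 on A; P2 mixes 4/5 on P

P1 indiff ⇒ q·6+(1-q)·0 = q·4+(1-q)·8 ⇒ q(2) = (1-q)(8) ⇒ q = 4/5
P2 indiff ⇒ p·2+(1-p)·9 = p·7+(1-p)·6 ⇒ p(-5) = (1-p)(-3) ⇒ p = 3/8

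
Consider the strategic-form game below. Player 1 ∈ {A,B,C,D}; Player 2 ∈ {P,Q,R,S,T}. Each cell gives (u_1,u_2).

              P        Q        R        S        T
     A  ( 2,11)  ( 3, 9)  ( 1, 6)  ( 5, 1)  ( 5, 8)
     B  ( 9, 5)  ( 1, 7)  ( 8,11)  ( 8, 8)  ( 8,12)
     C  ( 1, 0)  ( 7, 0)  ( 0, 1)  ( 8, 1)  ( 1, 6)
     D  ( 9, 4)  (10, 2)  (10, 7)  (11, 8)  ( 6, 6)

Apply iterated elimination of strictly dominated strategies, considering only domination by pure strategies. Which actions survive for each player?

IESDS → P1:{B,D} P2:{R,S,T}

P1 drop A (D beats it: P:9>2 Q:10>3 R:10>1 S:11>5 T:6>5)
P1 drop C (D beats it: P:9>1 Q:10>7 R:10>0 S:11>8 T:6>1)
P2 drop P (R beats it: B:11>5 D:7>4)
P2 drop Q (R beats it: B:11>7 D:7>2)
P1→{B,D} P2→{R,S,T}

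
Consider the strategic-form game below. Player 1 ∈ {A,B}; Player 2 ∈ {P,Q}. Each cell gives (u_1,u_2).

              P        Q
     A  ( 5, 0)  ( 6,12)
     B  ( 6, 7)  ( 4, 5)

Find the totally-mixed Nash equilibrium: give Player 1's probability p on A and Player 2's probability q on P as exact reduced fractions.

P1 indiff ⇒ q·5+(1-q)·6 = q·6+(1-q)·4 ⇒ q(-1) = (1-q)(-2) ⇒ q = 2/3
P2 indiff ⇒ p·0+(1-p)·7 = p·12+(1-p)·5 ⇒ p(-12) = (1-p)(-2) ⇒ p = 1/7

P1 mixes 1/7 on A; P2 mixes 2/3 on P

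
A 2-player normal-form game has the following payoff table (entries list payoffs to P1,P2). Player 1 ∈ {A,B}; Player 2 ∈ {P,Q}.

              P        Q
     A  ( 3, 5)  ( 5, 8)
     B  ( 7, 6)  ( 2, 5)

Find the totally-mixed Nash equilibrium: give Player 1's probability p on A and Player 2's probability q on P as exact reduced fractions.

P1 indiff ⇒ q·3+(1-q)·5 = q·7+(1-q)·2 ⇒ q(-4) = (1-q)(-3) ⇒ q = 3/7
P2 indiff ⇒ p·5+(1-p)·6 = p·8+(1-p)·5 ⇒ p(-3) = (1-p)(-1) ⇒ p = 1/4

p=1/4, q=3/7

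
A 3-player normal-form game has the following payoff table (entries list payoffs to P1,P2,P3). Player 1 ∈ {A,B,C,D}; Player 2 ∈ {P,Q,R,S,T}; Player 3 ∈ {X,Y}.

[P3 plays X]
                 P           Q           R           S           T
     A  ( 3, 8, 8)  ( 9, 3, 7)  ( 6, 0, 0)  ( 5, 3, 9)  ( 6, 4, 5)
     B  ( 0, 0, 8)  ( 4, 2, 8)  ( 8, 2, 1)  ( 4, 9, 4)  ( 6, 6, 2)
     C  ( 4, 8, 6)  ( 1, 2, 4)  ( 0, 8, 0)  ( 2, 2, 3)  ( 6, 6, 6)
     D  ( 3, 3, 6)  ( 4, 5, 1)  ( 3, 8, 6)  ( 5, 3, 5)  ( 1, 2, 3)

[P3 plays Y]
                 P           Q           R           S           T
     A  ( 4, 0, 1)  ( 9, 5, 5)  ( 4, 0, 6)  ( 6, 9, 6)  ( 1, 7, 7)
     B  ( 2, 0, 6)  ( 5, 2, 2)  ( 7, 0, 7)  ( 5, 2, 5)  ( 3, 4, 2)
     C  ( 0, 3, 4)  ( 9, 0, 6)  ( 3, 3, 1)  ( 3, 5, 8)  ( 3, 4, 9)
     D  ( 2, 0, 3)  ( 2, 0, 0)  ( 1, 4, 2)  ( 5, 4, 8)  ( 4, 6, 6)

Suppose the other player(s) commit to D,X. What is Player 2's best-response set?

BR_2 = {R}

u_2(P vs D,X) = 3
u_2(Q vs D,X) = 5
u_2(R vs D,X) = 8
u_2(S vs D,X) = 3
u_2(T vs D,X) = 2
max payoff 8 at {R}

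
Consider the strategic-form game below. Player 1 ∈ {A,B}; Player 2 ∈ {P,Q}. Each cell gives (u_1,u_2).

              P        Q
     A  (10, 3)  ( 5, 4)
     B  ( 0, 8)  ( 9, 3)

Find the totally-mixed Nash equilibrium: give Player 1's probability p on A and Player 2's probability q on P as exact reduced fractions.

(p,q) = (5/6, 2/7)

P1 indiff ⇒ q·10+(1-q)·5 = q·0+(1-q)·9 ⇒ q(10) = (1-q)(4) ⇒ q = 2/7
P2 indiff ⇒ p·3+(1-p)·8 = p·4+(1-p)·3 ⇒ p(-1) = (1-p)(-5) ⇒ p = 5/6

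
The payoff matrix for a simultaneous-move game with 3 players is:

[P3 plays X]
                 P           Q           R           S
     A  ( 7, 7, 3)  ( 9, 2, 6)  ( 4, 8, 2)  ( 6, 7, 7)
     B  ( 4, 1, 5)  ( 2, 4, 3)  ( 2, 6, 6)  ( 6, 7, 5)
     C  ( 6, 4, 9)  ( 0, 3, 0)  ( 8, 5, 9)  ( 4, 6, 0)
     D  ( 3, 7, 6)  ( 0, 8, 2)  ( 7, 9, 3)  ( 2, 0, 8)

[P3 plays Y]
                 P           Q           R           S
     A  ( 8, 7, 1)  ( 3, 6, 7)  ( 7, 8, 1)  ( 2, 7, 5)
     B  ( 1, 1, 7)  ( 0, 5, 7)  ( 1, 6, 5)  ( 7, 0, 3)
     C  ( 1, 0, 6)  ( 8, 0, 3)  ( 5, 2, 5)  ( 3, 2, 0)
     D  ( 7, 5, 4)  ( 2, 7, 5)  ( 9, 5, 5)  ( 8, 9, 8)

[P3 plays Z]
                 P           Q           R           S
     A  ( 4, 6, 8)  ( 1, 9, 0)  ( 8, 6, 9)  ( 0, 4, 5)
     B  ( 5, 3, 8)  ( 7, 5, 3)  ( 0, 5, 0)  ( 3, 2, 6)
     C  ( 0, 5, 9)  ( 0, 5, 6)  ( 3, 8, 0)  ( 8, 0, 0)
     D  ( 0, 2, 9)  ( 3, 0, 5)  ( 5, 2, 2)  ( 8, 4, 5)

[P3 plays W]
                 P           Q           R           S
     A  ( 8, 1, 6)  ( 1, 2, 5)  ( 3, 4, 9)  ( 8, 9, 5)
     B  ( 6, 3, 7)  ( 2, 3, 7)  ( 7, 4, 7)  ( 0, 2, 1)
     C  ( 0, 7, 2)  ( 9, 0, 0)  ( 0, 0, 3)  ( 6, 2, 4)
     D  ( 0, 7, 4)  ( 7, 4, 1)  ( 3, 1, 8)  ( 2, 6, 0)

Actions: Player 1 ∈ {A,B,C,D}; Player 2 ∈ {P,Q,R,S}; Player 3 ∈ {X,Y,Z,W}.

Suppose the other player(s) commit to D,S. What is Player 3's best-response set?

u_3(X vs D,S) = 8
u_3(Y vs D,S) = 8
u_3(Z vs D,S) = 5
u_3(W vs D,S) = 0
max payoff 8 at {X,Y}

P3 best: {X,Y}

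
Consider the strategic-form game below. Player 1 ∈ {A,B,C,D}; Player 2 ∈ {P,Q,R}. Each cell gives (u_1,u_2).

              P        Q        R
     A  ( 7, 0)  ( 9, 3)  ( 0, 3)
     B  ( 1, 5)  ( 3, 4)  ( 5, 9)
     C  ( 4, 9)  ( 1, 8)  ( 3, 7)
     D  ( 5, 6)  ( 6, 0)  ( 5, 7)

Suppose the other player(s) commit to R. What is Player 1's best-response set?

u_1(A vs R) = 0
u_1(B vs R) = 5
u_1(C vs R) = 3
u_1(D vs R) = 5
max payoff 5 at {B,D}

argmax u_1 = {B,D}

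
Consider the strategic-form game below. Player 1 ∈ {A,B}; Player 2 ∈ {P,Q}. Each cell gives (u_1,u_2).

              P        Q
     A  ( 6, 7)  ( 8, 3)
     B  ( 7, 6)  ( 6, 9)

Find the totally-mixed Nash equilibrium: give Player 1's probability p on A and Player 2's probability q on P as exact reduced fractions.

P1 indiff ⇒ q·6+(1-q)·8 = q·7+(1-q)·6 ⇒ q(-1) = (1-q)(-2) ⇒ q = 2/3
P2 indiff ⇒ p·7+(1-p)·6 = p·3+(1-p)·9 ⇒ p(4) = (1-p)(3) ⇒ p = 3/7

p=3/7, q=2/3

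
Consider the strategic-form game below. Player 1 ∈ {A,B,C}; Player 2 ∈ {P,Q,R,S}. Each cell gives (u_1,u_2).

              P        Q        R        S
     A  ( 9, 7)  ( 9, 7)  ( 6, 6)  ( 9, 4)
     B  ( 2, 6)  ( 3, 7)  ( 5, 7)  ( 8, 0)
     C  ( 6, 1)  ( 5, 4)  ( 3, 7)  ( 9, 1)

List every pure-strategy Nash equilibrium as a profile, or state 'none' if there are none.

(A,P): NE
(A,Q): NE
(A,R): not NE [P2→Q gives 7>6]
(A,S): not NE [P2→Q gives 7>4]
(B,P): not NE [P1→A gives 9>2; P2→R gives 7>6]
(B,Q): not NE [P1→A gives 9>3]
(B,R): not NE [P1→A gives 6>5]
(B,S): not NE [P1→C gives 9>8; P2→R gives 7>0]
(C,P): not NE [P1→A gives 9>6; P2→R gives 7>1]
(C,Q): not NE [P1→A gives 9>5; P2→R gives 7>4]
(C,R): not NE [P1→A gives 6>3]
(C,S): not NE [P2→R gives 7>1]

PSNE = {(A,P), (A,Q)}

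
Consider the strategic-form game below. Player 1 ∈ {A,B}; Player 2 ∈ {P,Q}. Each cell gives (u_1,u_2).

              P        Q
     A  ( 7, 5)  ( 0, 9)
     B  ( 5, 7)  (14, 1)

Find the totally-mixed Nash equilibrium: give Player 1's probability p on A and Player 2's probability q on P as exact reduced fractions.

P1 mixes 3/5 on A; P2 mixes 7/8 on P

P1 indiff ⇒ q·7+(1-q)·0 = q·5+(1-q)·14 ⇒ q(2) = (1-q)(14) ⇒ q = 7/8
P2 indiff ⇒ p·5+(1-p)·7 = p·9+(1-p)·1 ⇒ p(-4) = (1-p)(-6) ⇒ p = 3/5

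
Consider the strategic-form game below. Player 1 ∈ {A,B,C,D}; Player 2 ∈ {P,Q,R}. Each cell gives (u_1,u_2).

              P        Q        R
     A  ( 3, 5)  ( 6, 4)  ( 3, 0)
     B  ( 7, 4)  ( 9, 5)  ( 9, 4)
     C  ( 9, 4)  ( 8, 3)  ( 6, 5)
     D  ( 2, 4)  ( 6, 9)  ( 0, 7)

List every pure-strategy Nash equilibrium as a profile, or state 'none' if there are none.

PSNE = {(B,Q)}

(A,P): not NE [P1→C gives 9>3]
(A,Q): not NE [P1→B gives 9>6; P2→P gives 5>4]
(A,R): not NE [P1→B gives 9>3; P2→P gives 5>0]
(B,P): not NE [P1→C gives 9>7; P2→Q gives 5>4]
(B,Q): NE
(B,R): not NE [P2→Q gives 5>4]
(C,P): not NE [P2→R gives 5>4]
(C,Q): not NE [P1→B gives 9>8; P2→R gives 5>3]
(C,R): not NE [P1→B gives 9>6]
(D,P): not NE [P1→C gives 9>2; P2→Q gives 9>4]
(D,Q): not NE [P1→B gives 9>6]
(D,R): not NE [P1→B gives 9>0; P2→Q gives 9>7]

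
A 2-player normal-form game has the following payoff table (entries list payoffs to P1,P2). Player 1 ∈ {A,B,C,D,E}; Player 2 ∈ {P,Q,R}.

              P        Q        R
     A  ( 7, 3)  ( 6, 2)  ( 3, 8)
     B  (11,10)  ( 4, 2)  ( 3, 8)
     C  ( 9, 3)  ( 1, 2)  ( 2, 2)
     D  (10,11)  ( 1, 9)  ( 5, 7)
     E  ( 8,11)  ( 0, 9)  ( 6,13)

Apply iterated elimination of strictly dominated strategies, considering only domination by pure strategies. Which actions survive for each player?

P1 drop C (B beats it: P:11>9 Q:4>1 R:3>2)
P2 drop Q (P beats it: A:3>2 B:10>2 D:11>9 E:11>9)
P1 drop A (D beats it: P:10>7 R:5>3)
P1→{B,D,E} P2→{P,R}

Remaining: P1:{B,D,E} P2:{P,R}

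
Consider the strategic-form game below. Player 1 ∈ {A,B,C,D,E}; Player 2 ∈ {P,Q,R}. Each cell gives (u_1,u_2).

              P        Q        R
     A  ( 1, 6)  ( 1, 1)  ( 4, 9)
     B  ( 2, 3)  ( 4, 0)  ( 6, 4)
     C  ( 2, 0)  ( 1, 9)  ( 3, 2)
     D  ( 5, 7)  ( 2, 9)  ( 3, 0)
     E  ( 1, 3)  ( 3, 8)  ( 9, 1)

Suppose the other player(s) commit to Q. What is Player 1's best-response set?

argmax u_1 = {B}

u_1(A vs Q) = 1
u_1(B vs Q) = 4
u_1(C vs Q) = 1
u_1(D vs Q) = 2
u_1(E vs Q) = 3
max payoff 4 at {B}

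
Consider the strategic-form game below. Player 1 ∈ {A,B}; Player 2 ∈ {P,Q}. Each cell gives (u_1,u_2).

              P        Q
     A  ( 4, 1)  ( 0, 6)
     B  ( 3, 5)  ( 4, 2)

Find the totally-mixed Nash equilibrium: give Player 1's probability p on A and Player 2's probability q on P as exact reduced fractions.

(p,q) = (3/8, 4/5)

P1 indiff ⇒ q·4+(1-q)·0 = q·3+(1-q)·4 ⇒ q(1) = (1-q)(4) ⇒ q = 4/5
P2 indiff ⇒ p·1+(1-p)·5 = p·6+(1-p)·2 ⇒ p(-5) = (1-p)(-3) ⇒ p = 3/8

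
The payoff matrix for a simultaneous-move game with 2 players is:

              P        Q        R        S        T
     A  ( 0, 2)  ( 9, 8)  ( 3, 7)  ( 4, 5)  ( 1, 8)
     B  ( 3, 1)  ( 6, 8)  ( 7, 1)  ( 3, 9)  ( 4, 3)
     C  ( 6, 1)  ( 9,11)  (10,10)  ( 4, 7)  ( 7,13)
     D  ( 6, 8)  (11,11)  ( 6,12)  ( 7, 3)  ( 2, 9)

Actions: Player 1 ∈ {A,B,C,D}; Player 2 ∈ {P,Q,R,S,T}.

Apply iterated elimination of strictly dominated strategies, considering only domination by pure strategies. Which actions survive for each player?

Survivors P1:{C,D} P2:{Q,R,T}

P1 drop A (D beats it: P:6>0 Q:11>9 R:6>3 S:7>4 T:2>1)
P1 drop B (C beats it: P:6>3 Q:9>6 R:10>7 S:4>3 T:7>4)
P2 drop P (Q beats it: C:11>1 D:11>8)
P2 drop S (Q beats it: C:11>7 D:11>3)
P1→{C,D} P2→{Q,R,T}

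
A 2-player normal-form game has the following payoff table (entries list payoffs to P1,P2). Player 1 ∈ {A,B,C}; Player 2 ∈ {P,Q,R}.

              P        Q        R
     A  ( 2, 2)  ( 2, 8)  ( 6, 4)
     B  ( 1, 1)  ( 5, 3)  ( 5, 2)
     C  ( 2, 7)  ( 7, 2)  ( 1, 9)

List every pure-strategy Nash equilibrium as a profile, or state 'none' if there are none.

(A,P): not NE [P2→Q gives 8>2]
(A,Q): not NE [P1→C gives 7>2]
(A,R): not NE [P2→Q gives 8>4]
(B,P): not NE [P1→C gives 2>1; P2→Q gives 3>1]
(B,Q): not NE [P1→C gives 7>5]
(B,R): not NE [P1→A gives 6>5; P2→Q gives 3>2]
(C,P): not NE [P2→R gives 9>7]
(C,Q): not NE [P2→R gives 9>2]
(C,R): not NE [P1→A gives 6>1]

No pure NE.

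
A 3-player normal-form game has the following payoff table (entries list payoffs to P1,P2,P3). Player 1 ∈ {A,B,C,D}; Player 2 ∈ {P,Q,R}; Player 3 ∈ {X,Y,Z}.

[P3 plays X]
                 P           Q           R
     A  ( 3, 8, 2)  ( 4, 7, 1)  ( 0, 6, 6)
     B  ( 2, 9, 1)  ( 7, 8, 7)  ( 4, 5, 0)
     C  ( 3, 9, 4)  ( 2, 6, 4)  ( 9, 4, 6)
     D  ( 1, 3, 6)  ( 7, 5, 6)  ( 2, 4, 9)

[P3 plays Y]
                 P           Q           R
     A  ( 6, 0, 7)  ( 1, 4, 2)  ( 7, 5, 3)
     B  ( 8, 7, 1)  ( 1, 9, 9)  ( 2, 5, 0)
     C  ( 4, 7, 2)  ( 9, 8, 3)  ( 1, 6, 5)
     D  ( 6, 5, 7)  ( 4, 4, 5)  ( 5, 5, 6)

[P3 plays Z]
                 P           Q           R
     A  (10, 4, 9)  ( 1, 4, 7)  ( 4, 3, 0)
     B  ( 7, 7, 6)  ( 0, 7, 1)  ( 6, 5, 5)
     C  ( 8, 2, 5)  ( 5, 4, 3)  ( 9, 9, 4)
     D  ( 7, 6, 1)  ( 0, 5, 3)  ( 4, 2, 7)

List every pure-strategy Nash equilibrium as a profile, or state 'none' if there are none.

(A,P,X): not NE [P3→Z gives 9>2]
(A,P,Y): not NE [P1→B gives 8>6; P2→R gives 5>0; P3→Z gives 9>7]
(A,P,Z): NE
(A,Q,X): not NE [P1→D gives 7>4; P2→P gives 8>7; P3→Z gives 7>1]
(A,Q,Y): not NE [P1→C gives 9>1; P2→R gives 5>4; P3→Z gives 7>2]
(A,Q,Z): not NE [P1→C gives 5>1]
(A,R,X): not NE [P1→C gives 9>0; P2→P gives 8>6]
(A,R,Y): not NE [P3→X gives 6>3]
(A,R,Z): not NE [P1→C gives 9>4; P2→Q gives 4>3; P3→X gives 6>0]
(B,P,X): not NE [P1→C gives 3>2; P3→Z gives 6>1]
(B,P,Y): not NE [P2→Q gives 9>7; P3→Z gives 6>1]
(B,P,Z): not NE [P1→A gives 10>7]
(B,Q,X): not NE [P2→P gives 9>8; P3→Y gives 9>7]
(B,Q,Y): not NE [P1→C gives 9>1]
(B,Q,Z): not NE [P1→C gives 5>0; P3→Y gives 9>1]
(B,R,X): not NE [P1→C gives 9>4; P2→P gives 9>5; P3→Z gives 5>0]
(B,R,Y): not NE [P1→A gives 7>2; P2→Q gives 9>5; P3→Z gives 5>0]
(B,R,Z): not NE [P1→C gives 9>6; P2→Q gives 7>5]
(C,P,X): not NE [P3→Z gives 5>4]
(C,P,Y): not NE [P1→B gives 8>4; P2→Q gives 8>7; P3→Z gives 5>2]
(C,P,Z): not NE [P1→A gives 10>8; P2→R gives 9>2]
(C,Q,X): not NE [P1→D gives 7>2; P2→P gives 9>6]
(C,Q,Y): not NE [P3→X gives 4>3]
(C,Q,Z): not NE [P2→R gives 9>4; P3→X gives 4>3]
(C,R,X): not NE [P2→P gives 9>4]
(C,R,Y): not NE [P1→A gives 7>1; P2→Q gives 8>6; P3→X gives 6>5]
(C,R,Z): not NE [P3→X gives 6>4]
(D,P,X): not NE [P1→C gives 3>1; P2→Q gives 5>3; P3→Y gives 7>6]
(D,P,Y): not NE [P1→B gives 8>6]
(D,P,Z): not NE [P1→A gives 10>7; P3→Y gives 7>1]
(D,Q,X): NE
(D,Q,Y): not NE [P1→C gives 9>4; P2→R gives 5>4; P3→X gives 6>5]
(D,Q,Z): not NE [P1→C gives 5>0; P2→P gives 6>5; P3→X gives 6>3]
(D,R,X): not NE [P1→C gives 9>2; P2→Q gives 5>4]
(D,R,Y): not NE [P1→A gives 7>5; P3→X gives 9>6]
(D,R,Z): not NE [P1→C gives 9>4; P2→P gives 6>2; P3→X gives 9>7]

Nash profiles: (A,P,Z), (D,Q,X)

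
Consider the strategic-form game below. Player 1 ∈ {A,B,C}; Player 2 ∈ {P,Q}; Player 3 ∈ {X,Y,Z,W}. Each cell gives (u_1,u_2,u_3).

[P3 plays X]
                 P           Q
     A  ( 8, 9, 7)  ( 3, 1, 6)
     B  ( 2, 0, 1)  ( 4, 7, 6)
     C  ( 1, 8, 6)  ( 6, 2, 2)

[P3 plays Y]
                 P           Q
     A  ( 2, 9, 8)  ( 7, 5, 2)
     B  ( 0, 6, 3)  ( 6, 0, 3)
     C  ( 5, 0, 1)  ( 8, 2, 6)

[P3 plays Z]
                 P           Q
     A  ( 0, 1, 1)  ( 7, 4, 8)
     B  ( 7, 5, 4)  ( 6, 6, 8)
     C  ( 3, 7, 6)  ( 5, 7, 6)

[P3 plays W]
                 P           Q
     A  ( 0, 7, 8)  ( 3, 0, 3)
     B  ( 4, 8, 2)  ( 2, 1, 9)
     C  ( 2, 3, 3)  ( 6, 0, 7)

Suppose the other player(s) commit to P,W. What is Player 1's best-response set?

argmax u_1 = {B}

u_1(A vs P,W) = 0
u_1(B vs P,W) = 4
u_1(C vs P,W) = 2
max payoff 4 at {B}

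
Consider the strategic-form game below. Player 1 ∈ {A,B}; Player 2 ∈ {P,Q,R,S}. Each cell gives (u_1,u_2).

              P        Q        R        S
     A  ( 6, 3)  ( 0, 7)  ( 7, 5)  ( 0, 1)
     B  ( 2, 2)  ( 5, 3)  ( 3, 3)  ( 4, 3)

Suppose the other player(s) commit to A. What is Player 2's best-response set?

BR_2 = {Q}

u_2(P vs A) = 3
u_2(Q vs A) = 7
u_2(R vs A) = 5
u_2(S vs A) = 1
max payoff 7 at {Q}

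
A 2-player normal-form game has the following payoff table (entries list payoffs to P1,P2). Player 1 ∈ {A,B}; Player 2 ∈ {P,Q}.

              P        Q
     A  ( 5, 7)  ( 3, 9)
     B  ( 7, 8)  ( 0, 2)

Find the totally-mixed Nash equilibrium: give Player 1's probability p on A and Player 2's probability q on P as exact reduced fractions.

p=3/4, q=3/5

P1 indiff ⇒ q·5+(1-q)·3 = q·7+(1-q)·0 ⇒ q(-2) = (1-q)(-3) ⇒ q = 3/5
P2 indiff ⇒ p·7+(1-p)·8 = p·9+(1-p)·2 ⇒ p(-2) = (1-p)(-6) ⇒ p = 3/4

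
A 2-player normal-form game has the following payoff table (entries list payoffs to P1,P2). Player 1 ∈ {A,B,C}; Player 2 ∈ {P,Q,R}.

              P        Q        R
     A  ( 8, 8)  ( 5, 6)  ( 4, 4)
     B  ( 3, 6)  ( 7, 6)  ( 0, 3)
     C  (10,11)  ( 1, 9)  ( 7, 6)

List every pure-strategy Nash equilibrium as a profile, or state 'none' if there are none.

Nash profiles: (B,Q), (C,P)

(A,P): not NE [P1→C gives 10>8]
(A,Q): not NE [P1→B gives 7>5; P2→P gives 8>6]
(A,R): not NE [P1→C gives 7>4; P2→P gives 8>4]
(B,P): not NE [P1→C gives 10>3]
(B,Q): NE
(B,R): not NE [P1→C gives 7>0; P2→Q gives 6>3]
(C,P): NE
(C,Q): not NE [P1→B gives 7>1; P2→P gives 11>9]
(C,R): not NE [P2→P gives 11>6]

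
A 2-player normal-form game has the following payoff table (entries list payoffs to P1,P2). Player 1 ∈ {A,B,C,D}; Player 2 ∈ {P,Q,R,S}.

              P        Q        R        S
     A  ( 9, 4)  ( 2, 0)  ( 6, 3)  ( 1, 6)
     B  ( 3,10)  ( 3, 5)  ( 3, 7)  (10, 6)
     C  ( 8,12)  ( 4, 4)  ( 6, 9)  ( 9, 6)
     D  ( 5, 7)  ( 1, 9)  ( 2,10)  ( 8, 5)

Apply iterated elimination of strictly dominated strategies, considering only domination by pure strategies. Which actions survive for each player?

P1 drop D (C beats it: P:8>5 Q:4>1 R:6>2 S:9>8)
P2 drop Q (P beats it: A:4>0 B:10>5 C:12>4)
P2 drop R (P beats it: A:4>3 B:10>7 C:12>9)
P1→{A,B,C} P2→{P,S}

Remaining: P1:{A,B,C} P2:{P,S}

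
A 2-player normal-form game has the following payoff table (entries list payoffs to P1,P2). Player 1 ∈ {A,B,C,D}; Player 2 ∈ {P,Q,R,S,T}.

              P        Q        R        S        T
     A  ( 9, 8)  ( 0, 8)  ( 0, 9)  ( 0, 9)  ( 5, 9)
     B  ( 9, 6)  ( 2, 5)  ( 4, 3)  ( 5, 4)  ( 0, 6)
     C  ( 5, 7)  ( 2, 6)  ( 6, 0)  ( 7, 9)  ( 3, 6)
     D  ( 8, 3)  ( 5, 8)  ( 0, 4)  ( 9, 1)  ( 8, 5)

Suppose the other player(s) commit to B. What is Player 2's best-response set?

BR_2 = {P,T}

u_2(P vs B) = 6
u_2(Q vs B) = 5
u_2(R vs B) = 3
u_2(S vs B) = 4
u_2(T vs B) = 6
max payoff 6 at {P,T}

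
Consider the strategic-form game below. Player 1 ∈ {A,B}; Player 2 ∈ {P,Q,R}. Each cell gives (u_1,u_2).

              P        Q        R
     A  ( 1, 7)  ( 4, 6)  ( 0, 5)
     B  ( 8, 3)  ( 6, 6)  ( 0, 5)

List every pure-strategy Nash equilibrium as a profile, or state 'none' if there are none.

NE set: (B,Q)

(A,P): not NE [P1→B gives 8>1]
(A,Q): not NE [P1→B gives 6>4; P2→P gives 7>6]
(A,R): not NE [P2→P gives 7>5]
(B,P): not NE [P2→Q gives 6>3]
(B,Q): NE
(B,R): not NE [P2→Q gives 6>5]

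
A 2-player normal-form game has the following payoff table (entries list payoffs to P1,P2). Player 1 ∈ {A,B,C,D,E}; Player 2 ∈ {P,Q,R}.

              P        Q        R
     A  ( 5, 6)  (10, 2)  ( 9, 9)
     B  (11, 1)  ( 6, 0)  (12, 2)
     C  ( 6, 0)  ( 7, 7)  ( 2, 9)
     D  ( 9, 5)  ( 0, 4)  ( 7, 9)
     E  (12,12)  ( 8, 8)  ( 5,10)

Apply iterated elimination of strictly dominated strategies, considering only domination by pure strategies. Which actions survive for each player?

Survivors P1:{B,E} P2:{P,R}

P1 drop C (E beats it: P:12>6 Q:8>7 R:5>2)
P1 drop D (B beats it: P:11>9 Q:6>0 R:12>7)
P2 drop Q (P beats it: A:6>2 B:1>0 E:12>8)
P1 drop A (B beats it: P:11>5 R:12>9)
P1→{B,E} P2→{P,R}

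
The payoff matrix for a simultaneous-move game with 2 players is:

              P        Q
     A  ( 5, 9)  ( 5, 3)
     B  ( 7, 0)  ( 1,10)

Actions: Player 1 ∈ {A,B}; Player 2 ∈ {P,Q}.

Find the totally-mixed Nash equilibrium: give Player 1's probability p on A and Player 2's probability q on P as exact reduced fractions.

P1 indiff ⇒ q·5+(1-q)·5 = q·7+(1-q)·1 ⇒ q(-2) = (1-q)(-4) ⇒ q = 2/3
P2 indiff ⇒ p·9+(1-p)·0 = p·3+(1-p)·10 ⇒ p(6) = (1-p)(10) ⇒ p = 5/8

(p,q) = (5/8, 2/3)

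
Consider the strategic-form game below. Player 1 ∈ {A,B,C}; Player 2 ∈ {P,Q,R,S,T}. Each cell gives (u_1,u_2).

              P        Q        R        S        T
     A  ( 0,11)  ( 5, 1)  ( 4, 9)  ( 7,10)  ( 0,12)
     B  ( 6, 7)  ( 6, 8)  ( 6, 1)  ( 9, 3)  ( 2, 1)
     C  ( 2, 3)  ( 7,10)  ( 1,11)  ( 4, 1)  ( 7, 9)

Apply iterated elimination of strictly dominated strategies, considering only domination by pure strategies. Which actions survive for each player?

P1 drop A (B beats it: P:6>0 Q:6>5 R:6>4 S:9>7 T:2>0)
P2 drop P (Q beats it: B:8>7 C:10>3)
P2 drop S (Q beats it: B:8>3 C:10>1)
P2 drop T (Q beats it: B:8>1 C:10>9)
P1→{B,C} P2→{Q,R}

Remaining: P1:{B,C} P2:{Q,R}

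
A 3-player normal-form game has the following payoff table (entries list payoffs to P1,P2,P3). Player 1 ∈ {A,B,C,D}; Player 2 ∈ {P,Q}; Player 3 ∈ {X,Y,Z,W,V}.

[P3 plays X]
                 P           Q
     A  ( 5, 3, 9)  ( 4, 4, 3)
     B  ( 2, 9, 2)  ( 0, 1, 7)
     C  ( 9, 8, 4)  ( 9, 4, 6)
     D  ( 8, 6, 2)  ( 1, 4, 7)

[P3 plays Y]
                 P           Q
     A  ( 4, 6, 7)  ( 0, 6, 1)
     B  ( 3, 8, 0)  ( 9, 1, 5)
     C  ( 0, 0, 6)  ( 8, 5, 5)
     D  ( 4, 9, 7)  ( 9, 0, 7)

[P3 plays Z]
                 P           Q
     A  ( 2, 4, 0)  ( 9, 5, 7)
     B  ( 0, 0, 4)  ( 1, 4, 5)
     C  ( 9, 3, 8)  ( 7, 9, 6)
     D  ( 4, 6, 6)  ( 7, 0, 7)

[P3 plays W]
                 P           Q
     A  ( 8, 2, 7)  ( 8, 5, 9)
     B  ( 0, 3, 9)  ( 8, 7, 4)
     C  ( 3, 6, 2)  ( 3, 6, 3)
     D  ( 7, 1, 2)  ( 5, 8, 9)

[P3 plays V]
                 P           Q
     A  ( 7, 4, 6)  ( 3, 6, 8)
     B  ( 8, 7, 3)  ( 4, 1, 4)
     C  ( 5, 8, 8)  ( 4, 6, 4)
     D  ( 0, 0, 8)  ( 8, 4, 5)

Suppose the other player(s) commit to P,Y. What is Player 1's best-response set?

argmax u_1 = {A,D}

u_1(A vs P,Y) = 4
u_1(B vs P,Y) = 3
u_1(C vs P,Y) = 0
u_1(D vs P,Y) = 4
max payoff 4 at {A,D}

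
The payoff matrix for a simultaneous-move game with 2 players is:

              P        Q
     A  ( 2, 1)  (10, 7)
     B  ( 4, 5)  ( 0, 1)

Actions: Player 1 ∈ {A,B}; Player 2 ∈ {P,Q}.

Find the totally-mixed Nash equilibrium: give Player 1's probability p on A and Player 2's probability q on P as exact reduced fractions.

p=2/5, q=5/6

P1 indiff ⇒ q·2+(1-q)·10 = q·4+(1-q)·0 ⇒ q(-2) = (1-q)(-10) ⇒ q = 5/6
P2 indiff ⇒ p·1+(1-p)·5 = p·7+(1-p)·1 ⇒ p(-6) = (1-p)(-4) ⇒ p = 2/5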